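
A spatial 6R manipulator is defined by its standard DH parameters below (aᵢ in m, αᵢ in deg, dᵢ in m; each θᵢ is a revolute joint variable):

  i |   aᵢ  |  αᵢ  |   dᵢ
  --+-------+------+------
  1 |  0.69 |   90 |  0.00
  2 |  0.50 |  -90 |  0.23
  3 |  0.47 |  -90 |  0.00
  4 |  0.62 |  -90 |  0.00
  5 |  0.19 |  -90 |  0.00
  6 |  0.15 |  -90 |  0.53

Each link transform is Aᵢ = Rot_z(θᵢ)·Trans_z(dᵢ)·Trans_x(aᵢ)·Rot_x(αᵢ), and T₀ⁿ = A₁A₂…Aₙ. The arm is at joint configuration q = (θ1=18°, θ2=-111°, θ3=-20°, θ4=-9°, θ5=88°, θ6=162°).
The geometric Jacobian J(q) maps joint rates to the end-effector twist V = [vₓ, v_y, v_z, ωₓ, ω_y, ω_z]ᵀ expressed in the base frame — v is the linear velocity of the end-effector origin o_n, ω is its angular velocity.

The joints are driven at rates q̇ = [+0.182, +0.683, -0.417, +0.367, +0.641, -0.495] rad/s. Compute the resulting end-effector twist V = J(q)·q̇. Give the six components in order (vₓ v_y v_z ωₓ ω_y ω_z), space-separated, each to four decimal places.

o_n = [0.5183, -0.3375, -0.9530]
J₁: ẑ×o_n = [0.3375, 0.5183, -0.0000], ω = ẑ
J2: z=[0.3090, -0.9511, 0.0000] o=[0.6562, 0.2132, 0.0000] → [0.9064, 0.2945, -0.3014, 0.3090, -0.9511, 0.0000]
J3: z=[0.8879, 0.2885, -0.3584] o=[0.5569, -0.0609, -0.4668] → [-0.2394, 0.4455, -0.2345, 0.8879, 0.2885, -0.3584]
J4: z=[-0.4070, 0.8558, -0.3193] o=[0.4560, -0.2627, -0.8791] → [-0.0871, -0.0499, -0.0228, -0.4070, 0.8558, -0.3193]
J5: z=[-0.9105, -0.3521, 0.2167] o=[0.4107, -0.4976, -1.4511] → [-0.2101, 0.4768, -0.1079, -0.9105, -0.3521, 0.2167]
J6: z=[0.0872, 0.3488, 0.9331] o=[0.4875, -0.6626, -1.3966] → [-0.1486, -0.0100, 0.0176, 0.0872, 0.3488, 0.9331]
V = J·q̇ = [0.6872, 0.4019, -0.1943, -0.9354, -0.8542, -0.1087]

0.6872 0.4019 -0.1943 -0.9354 -0.8542 -0.1087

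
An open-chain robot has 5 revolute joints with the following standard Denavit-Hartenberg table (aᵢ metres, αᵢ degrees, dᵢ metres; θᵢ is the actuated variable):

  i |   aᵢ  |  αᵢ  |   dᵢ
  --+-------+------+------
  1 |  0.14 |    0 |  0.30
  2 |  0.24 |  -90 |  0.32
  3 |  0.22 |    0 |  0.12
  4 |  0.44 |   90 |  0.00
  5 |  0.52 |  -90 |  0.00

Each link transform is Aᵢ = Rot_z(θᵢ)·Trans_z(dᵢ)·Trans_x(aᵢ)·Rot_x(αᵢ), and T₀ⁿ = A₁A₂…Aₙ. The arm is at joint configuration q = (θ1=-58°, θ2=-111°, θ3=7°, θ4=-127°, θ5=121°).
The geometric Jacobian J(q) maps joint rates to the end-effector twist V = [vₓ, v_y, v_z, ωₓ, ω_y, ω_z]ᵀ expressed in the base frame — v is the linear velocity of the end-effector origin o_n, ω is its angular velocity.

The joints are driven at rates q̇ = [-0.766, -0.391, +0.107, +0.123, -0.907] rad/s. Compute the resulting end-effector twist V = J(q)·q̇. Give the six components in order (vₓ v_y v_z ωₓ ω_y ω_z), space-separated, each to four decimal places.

o_n = [-0.1833, -0.7451, 0.7423]
J₁: ẑ×o_n = [0.7451, -0.1833, 0.0000], ω = ẑ
J2: z=[0.0000, 0.0000, 1.0000] o=[0.0742, -0.1187, 0.3000] → [0.6264, -0.2575, 0.0000, 0.0000, 0.0000, 1.0000]
J3: z=[0.1908, -0.9816, 0.0000] o=[-0.1614, -0.1645, 0.6200] → [-0.1201, -0.0233, -0.1323, 0.1908, -0.9816, 0.0000]
J4: z=[0.1908, -0.9816, 0.0000] o=[-0.3529, -0.3240, 0.5932] → [-0.1464, -0.0285, 0.0861, 0.1908, -0.9816, 0.0000]
J5: z=[0.8501, 0.1652, -0.5000] o=[-0.1369, -0.2820, 0.9742] → [-0.2699, 0.2204, -0.3860, 0.8501, 0.1652, -0.5000]
V = J·q̇ = [-0.6017, 0.0352, 0.3465, -0.7272, -0.3757, -0.7035]

-0.6017 0.0352 0.3465 -0.7272 -0.3757 -0.7035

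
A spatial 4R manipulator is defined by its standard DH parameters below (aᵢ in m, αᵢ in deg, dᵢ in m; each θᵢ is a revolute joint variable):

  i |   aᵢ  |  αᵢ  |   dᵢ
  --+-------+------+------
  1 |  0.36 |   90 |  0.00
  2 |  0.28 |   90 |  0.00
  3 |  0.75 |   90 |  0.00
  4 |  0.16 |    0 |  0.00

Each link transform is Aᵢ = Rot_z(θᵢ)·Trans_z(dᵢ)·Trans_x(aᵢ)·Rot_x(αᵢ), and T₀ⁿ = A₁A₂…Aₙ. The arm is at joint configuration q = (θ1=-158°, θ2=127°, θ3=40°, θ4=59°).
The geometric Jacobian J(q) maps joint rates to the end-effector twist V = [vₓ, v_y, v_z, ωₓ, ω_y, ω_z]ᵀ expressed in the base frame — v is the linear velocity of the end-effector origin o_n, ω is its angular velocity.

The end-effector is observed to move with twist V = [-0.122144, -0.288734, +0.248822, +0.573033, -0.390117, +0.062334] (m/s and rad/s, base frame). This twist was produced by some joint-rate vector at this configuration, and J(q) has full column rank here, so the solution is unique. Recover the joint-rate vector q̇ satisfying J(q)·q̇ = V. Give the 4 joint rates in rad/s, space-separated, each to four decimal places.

o_n = [-0.1237, 0.5271, 0.8154]
J₁: ẑ×o_n = [-0.5271, -0.1237, 0.0000], ω = ẑ
J2: z=[-0.3746, 0.9272, 0.0000] o=[-0.3338, -0.1349, 0.0000] → [0.7560, 0.3055, -0.4427, -0.3746, 0.9272, 0.0000]
J3: z=[-0.7405, -0.2992, 0.6018] o=[-0.1775, -0.0717, 0.2236] → [-0.5374, 0.4706, -0.4273, -0.7405, -0.2992, 0.6018]
J4: z=[0.6456, -0.5654, 0.5134] o=[-0.0376, 0.5048, 0.6825] → [-0.0866, -0.1301, -0.0343, 0.6456, -0.5654, 0.5134]
q̇ = J⁺·V = [0.0580, -0.2960, -0.3050, 0.3660]

0.0580 -0.2960 -0.3050 0.3660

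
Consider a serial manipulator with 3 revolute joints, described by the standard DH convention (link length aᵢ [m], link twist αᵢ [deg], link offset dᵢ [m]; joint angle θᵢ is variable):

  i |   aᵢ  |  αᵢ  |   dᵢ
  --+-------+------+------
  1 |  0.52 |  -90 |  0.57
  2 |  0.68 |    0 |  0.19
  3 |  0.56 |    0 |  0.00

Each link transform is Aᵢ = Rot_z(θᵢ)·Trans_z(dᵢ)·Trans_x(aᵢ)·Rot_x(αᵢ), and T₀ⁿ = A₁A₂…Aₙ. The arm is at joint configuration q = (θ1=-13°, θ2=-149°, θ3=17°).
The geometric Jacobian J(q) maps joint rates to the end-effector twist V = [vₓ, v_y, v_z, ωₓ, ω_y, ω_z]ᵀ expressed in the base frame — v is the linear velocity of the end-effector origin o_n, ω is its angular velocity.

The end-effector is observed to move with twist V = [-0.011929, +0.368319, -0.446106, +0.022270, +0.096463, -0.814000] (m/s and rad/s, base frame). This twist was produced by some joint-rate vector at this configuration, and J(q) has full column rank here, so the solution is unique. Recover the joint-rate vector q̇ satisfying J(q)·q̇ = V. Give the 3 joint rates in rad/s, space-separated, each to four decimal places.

-0.8140 -0.8290 0.9280

o_n = [-0.3836, 0.2836, 1.3364]
J₁: ẑ×o_n = [-0.2836, -0.3836, 0.0000], ω = ẑ
J2: z=[0.2250, 0.9744, 0.0000] o=[0.5067, -0.1170, 0.5700] → [0.7467, -0.1724, 0.9576, 0.2250, 0.9744, 0.0000]
J3: z=[0.2250, 0.9744, 0.0000] o=[-0.0185, 0.1993, 0.9202] → [0.4055, -0.0936, 0.3747, 0.2250, 0.9744, 0.0000]
q̇ = J⁺·V = [-0.8140, -0.8290, 0.9280]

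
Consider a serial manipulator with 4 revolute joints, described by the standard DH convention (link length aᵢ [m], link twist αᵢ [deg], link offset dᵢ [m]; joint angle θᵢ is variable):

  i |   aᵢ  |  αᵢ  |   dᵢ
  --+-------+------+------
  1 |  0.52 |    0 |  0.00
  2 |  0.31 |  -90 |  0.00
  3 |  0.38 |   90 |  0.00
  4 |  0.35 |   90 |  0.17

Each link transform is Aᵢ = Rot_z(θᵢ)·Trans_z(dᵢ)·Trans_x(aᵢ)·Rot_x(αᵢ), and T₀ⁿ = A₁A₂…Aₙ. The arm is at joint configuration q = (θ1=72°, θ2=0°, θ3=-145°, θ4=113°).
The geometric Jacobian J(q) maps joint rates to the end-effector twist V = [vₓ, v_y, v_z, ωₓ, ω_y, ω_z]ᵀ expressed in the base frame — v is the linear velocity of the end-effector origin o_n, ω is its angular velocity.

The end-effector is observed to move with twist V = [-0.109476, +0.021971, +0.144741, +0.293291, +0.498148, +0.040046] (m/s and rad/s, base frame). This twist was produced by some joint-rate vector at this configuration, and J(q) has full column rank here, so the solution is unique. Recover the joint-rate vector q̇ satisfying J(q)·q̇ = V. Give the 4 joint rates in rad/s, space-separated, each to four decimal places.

o_n = [-0.1416, 0.6067, 0.0003]
J₁: ẑ×o_n = [-0.6067, -0.1416, 0.0000], ω = ẑ
J2: z=[0.0000, 0.0000, 1.0000] o=[0.1607, 0.4945, 0.0000] → [-0.1121, -0.3023, 0.0000, 0.0000, 0.0000, 1.0000]
J3: z=[-0.9511, 0.3090, 0.0000] o=[0.2565, 0.7894, 0.0000] → [0.0001, 0.0003, 0.2968, -0.9511, 0.3090, 0.0000]
J4: z=[-0.1772, -0.5455, -0.8192] o=[0.1603, 0.4933, 0.2180] → [0.2116, 0.2087, -0.1848, -0.1772, -0.5455, -0.8192]
q̇ = J⁺·V = [-0.0260, -0.7400, -0.1250, -0.9840]

-0.0260 -0.7400 -0.1250 -0.9840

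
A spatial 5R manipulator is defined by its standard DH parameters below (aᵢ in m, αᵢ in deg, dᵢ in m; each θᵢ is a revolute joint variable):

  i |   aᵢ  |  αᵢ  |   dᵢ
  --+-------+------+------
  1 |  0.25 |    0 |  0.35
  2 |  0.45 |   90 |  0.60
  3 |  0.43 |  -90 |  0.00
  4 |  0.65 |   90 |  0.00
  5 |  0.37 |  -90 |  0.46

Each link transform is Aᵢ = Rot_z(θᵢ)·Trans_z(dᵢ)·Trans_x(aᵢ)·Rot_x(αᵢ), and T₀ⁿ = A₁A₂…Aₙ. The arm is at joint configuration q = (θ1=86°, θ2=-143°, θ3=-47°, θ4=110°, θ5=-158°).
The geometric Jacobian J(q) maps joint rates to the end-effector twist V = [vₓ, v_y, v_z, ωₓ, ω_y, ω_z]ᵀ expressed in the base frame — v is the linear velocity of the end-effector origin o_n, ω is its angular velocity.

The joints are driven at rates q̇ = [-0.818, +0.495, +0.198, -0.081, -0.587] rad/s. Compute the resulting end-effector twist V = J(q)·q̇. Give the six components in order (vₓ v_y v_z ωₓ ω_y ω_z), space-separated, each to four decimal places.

0.1356 -0.6110 0.1728 -0.5716 0.1480 0.0252

o_n = [0.8624, -0.2334, 0.3016]
J₁: ẑ×o_n = [0.2334, 0.8624, -0.0000], ω = ẑ
J2: z=[0.0000, 0.0000, 1.0000] o=[0.0174, 0.2494, 0.3500] → [0.4828, 0.8450, -0.0000, 0.0000, 0.0000, 1.0000]
J3: z=[-0.8387, -0.5446, 0.0000] o=[0.2625, -0.1280, 0.9500] → [0.3531, -0.5438, 0.4151, -0.8387, -0.5446, 0.0000]
J4: z=[0.3983, -0.6134, 0.6820] o=[0.4222, -0.3740, 0.6355] → [0.1089, 0.4332, 0.3260, 0.3983, -0.6134, 0.6820]
J5: z=[0.6359, -0.3512, -0.6872] o=[0.8519, 0.0859, 0.7981] → [-0.0450, 0.3085, -0.1993, 0.6359, -0.3512, -0.6872]
V = J·q̇ = [0.1356, -0.6110, 0.1728, -0.5716, 0.1480, 0.0252]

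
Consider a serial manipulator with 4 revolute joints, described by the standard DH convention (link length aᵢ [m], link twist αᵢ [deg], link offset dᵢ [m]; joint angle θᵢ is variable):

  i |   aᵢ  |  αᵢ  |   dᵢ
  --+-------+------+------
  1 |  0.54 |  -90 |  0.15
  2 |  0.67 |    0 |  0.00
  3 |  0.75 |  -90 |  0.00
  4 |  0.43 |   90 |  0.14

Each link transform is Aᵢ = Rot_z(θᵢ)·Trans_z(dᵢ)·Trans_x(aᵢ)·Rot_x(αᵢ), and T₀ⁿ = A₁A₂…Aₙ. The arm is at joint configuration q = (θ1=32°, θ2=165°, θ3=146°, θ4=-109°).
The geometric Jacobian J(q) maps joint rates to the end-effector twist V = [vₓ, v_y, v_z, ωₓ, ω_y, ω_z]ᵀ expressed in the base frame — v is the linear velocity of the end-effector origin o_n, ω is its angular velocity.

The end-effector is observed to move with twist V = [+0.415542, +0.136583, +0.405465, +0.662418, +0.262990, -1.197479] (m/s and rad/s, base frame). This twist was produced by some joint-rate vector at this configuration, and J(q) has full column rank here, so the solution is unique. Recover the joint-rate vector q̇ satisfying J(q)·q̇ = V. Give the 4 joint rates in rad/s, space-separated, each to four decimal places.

-0.5880 0.0860 -0.2140 0.9290

o_n = [0.1227, 0.5561, 0.3451]
J₁: ẑ×o_n = [-0.5561, 0.1227, 0.0000], ω = ẑ
J2: z=[-0.5299, 0.8480, 0.0000] o=[0.4579, 0.2862, 0.1500] → [0.1655, 0.1034, 0.1413, -0.5299, 0.8480, 0.0000]
J3: z=[-0.5299, 0.8480, 0.0000] o=[-0.0909, -0.0568, -0.0234] → [0.3125, 0.1953, -0.5059, -0.5299, 0.8480, 0.0000]
J4: z=[0.6400, 0.3999, -0.6561] o=[0.3264, 0.2040, 0.5426] → [0.1520, 0.2601, 0.3068, 0.6400, 0.3999, -0.6561]
q̇ = J⁺·V = [-0.5880, 0.0860, -0.2140, 0.9290]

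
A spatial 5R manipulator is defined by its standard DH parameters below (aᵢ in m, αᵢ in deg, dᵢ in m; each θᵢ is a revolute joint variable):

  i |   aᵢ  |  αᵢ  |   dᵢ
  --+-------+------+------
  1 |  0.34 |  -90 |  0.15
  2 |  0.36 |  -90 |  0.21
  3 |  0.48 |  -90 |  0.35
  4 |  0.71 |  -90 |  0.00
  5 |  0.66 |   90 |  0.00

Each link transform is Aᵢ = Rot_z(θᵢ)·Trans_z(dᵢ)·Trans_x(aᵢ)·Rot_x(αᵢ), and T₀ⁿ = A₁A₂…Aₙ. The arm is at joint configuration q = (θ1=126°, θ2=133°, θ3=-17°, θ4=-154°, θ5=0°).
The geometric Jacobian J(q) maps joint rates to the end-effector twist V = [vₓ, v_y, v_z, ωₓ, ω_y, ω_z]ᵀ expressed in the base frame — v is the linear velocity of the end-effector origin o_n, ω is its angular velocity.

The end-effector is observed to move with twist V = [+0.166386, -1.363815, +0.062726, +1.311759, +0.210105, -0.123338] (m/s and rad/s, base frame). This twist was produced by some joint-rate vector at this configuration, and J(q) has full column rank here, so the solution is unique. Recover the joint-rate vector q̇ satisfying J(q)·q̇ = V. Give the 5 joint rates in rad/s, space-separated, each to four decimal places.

-0.5190 -0.6360 0.8020 0.5600 -0.1030

o_n = [0.0729, -0.0839, 1.0605]
J₁: ẑ×o_n = [0.0839, 0.0729, -0.0000], ω = ẑ
J2: z=[-0.8090, -0.5878, 0.0000] o=[-0.1998, 0.2751, 0.1500] → [-0.5352, 0.7366, 0.4507, -0.8090, -0.5878, 0.0000]
J3: z=[0.4299, -0.5917, 0.6820] o=[-0.2254, -0.0470, -0.1133] → [-0.6694, -0.3011, 0.1607, 0.4299, -0.5917, 0.6820]
J4: z=[0.8909, 0.4008, -0.2138] o=[-0.0045, -0.5898, -0.2103] → [0.6175, -1.1487, 0.4197, 0.8909, 0.4008, -0.2138]
J5: z=[0.4507, -0.8384, 0.3064] o=[0.0356, -0.3276, 0.4483] → [-0.5880, -0.2645, 0.1411, 0.4507, -0.8384, 0.3064]
q̇ = J⁺·V = [-0.5190, -0.6360, 0.8020, 0.5600, -0.1030]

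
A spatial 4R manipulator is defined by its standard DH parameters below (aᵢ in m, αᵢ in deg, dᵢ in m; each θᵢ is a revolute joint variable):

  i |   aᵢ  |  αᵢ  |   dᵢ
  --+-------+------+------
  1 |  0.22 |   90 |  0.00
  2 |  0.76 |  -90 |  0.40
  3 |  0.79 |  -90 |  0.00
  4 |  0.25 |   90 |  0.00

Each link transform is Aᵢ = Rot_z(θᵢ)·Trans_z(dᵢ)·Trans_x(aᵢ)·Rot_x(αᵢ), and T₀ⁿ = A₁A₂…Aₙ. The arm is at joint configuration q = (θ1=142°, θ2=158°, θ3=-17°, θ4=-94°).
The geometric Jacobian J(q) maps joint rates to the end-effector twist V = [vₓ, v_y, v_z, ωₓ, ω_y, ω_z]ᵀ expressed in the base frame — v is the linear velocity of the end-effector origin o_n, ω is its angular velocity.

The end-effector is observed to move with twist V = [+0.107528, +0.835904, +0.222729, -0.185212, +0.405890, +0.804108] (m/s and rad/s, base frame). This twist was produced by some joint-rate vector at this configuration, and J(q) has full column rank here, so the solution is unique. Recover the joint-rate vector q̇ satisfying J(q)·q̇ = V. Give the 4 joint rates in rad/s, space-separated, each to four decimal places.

0.1670 -0.2140 -0.7390 -0.4390

o_n = [1.3807, -0.2844, 0.3302]
J₁: ẑ×o_n = [0.2844, 1.3807, -0.0000], ω = ẑ
J2: z=[0.6157, 0.7880, 0.0000] o=[-0.1734, 0.1354, 0.0000] → [0.2602, -0.2033, -1.4831, 0.6157, 0.7880, 0.0000]
J3: z=[0.2952, -0.2306, -0.9272] o=[0.6282, 0.0168, 0.2847] → [-0.2898, -0.7111, 0.0846, 0.2952, -0.2306, -0.9272]
J4: z=[-0.3751, -0.9205, 0.1095] o=[1.3224, -0.2324, 0.5677] → [0.2243, -0.0827, 0.0732, -0.3751, -0.9205, 0.1095]
q̇ = J⁺·V = [0.1670, -0.2140, -0.7390, -0.4390]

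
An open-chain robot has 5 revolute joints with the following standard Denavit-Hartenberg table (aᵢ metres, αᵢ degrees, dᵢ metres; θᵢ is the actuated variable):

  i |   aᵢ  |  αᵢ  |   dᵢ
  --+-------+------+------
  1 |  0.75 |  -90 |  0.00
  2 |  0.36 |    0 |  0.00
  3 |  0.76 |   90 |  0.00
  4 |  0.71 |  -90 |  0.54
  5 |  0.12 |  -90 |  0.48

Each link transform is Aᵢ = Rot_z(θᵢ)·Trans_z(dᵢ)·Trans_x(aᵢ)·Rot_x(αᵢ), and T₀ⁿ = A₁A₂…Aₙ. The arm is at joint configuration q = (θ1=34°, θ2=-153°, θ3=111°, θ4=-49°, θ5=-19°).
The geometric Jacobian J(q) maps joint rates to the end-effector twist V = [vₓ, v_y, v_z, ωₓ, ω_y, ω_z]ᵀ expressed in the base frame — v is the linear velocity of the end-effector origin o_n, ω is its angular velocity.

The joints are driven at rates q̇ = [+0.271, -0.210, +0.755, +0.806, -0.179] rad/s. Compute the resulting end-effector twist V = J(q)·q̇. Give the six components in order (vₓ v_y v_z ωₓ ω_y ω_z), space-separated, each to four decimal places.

0.2723 1.4850 -0.3522 -0.7694 -0.0033 0.7796

o_n = [1.2303, 0.4601, 1.7062]
J₁: ẑ×o_n = [-0.4601, 1.2303, 0.0000], ω = ẑ
J2: z=[-0.5592, 0.8290, 0.0000] o=[0.6218, 0.4194, 0.0000] → [1.4145, 0.9541, -0.5272, -0.5592, 0.8290, 0.0000]
J3: z=[-0.5592, 0.8290, 0.0000] o=[0.3559, 0.2400, 0.1634] → [1.2790, 0.8627, -0.8480, -0.5592, 0.8290, 0.0000]
J4: z=[-0.5547, -0.3742, 0.7431] o=[0.8241, 0.5559, 0.6720] → [-0.3158, 0.8756, 0.2051, -0.5547, -0.3742, 0.7431]
J5: z=[0.0981, 0.8575, 0.5050] o=[1.1111, 0.1031, 1.3850] → [0.0952, 0.0287, -0.0672, 0.0981, 0.8575, 0.5050]
V = J·q̇ = [0.2723, 1.4850, -0.3522, -0.7694, -0.0033, 0.7796]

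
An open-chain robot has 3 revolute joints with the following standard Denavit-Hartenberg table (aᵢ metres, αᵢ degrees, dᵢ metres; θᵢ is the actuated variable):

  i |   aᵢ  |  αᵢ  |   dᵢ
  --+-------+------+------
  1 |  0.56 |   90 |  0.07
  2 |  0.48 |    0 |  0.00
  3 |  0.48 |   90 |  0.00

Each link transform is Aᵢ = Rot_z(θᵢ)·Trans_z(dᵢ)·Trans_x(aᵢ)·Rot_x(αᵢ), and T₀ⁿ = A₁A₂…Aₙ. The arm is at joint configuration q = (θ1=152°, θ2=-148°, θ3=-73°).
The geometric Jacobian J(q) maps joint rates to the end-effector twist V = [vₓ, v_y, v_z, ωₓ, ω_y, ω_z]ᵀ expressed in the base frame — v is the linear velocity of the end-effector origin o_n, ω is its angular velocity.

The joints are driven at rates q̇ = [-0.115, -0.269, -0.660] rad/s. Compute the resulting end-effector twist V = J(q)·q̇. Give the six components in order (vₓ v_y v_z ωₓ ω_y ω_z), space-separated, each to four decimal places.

-0.2092 0.0840 0.4460 -0.4361 -0.8203 -0.1150

o_n = [0.1848, -0.0983, 0.1305]
J₁: ẑ×o_n = [0.0983, 0.1848, -0.0000], ω = ẑ
J2: z=[0.4695, 0.8829, 0.0000] o=[-0.4945, 0.2629, 0.0700] → [0.0535, -0.0284, -0.7693, 0.4695, 0.8829, 0.0000]
J3: z=[0.4695, 0.8829, 0.0000] o=[-0.1350, 0.0718, -0.1844] → [0.2780, -0.1478, -0.3623, 0.4695, 0.8829, 0.0000]
V = J·q̇ = [-0.2092, 0.0840, 0.4460, -0.4361, -0.8203, -0.1150]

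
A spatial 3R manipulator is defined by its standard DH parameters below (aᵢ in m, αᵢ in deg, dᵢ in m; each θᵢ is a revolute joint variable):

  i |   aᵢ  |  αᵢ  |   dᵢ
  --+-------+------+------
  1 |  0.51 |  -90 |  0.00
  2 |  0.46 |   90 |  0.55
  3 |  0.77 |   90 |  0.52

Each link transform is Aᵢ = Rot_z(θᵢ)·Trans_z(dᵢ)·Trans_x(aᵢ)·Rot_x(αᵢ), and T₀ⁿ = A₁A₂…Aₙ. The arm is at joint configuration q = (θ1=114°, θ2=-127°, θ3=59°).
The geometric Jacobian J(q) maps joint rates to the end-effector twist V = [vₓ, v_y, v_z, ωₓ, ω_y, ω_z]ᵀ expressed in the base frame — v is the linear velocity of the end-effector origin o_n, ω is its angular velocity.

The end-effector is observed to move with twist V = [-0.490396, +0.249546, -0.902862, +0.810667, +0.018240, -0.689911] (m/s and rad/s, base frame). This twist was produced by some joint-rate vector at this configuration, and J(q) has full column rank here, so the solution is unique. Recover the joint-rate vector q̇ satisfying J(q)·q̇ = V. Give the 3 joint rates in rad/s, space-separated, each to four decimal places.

o_n = [-0.9343, -0.8766, 0.3712]
J₁: ẑ×o_n = [0.8766, -0.9343, 0.0000], ω = ẑ
J2: z=[-0.9135, -0.4067, 0.0000] o=[-0.2074, 0.4659, 0.0000] → [-0.1510, 0.3391, 0.9308, -0.9135, -0.4067, 0.0000]
J3: z=[0.3248, -0.7296, -0.6018] o=[-0.5973, -0.0107, 0.3674] → [-0.5239, 0.2016, -0.5271, 0.3248, -0.7296, -0.6018]
q̇ = J⁺·V = [-0.4540, -0.7480, 0.3920]

-0.4540 -0.7480 0.3920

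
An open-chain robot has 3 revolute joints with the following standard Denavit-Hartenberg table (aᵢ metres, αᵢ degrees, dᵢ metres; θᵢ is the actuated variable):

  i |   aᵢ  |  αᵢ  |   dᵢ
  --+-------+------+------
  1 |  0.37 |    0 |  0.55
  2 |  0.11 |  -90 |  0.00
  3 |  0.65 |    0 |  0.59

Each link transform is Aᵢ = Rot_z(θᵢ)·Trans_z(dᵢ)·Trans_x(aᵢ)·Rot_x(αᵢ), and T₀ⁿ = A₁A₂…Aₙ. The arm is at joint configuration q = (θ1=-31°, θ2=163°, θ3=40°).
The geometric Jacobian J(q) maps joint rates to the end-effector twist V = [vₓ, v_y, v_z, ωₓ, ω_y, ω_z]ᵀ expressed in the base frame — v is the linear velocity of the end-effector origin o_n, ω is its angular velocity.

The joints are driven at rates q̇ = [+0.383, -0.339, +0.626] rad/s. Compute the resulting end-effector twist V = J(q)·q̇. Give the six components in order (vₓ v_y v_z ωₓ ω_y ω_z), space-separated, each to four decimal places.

0.2455 -0.1101 -0.3117 -0.4652 -0.4189 0.0440

o_n = [-0.5281, -0.1336, 0.1322]
J₁: ẑ×o_n = [0.1336, -0.5281, 0.0000], ω = ẑ
J2: z=[0.0000, 0.0000, 1.0000] o=[0.3172, -0.1906, 0.5500] → [-0.0570, -0.8452, 0.0000, 0.0000, 0.0000, 1.0000]
J3: z=[-0.7431, -0.6691, 0.0000] o=[0.2435, -0.1088, 0.5500] → [0.2796, -0.3105, -0.4979, -0.7431, -0.6691, 0.0000]
V = J·q̇ = [0.2455, -0.1101, -0.3117, -0.4652, -0.4189, 0.0440]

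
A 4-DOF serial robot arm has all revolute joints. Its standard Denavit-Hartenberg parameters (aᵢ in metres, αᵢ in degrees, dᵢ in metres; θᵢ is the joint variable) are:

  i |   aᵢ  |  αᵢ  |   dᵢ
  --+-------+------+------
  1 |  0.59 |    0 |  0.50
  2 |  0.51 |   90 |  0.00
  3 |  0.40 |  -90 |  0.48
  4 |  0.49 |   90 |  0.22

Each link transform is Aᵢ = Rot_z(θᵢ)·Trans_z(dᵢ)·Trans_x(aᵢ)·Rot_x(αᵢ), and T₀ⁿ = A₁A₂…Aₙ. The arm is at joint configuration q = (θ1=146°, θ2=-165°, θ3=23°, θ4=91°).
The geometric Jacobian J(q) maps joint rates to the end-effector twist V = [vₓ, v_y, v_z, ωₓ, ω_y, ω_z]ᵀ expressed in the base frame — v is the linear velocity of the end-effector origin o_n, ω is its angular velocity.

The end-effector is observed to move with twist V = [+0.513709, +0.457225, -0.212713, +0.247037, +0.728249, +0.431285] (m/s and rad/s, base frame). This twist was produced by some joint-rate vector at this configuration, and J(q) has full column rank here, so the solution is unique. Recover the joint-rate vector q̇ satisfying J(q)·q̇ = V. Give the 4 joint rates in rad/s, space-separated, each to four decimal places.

o_n = [0.2557, 0.0839, 0.8555]
J₁: ẑ×o_n = [-0.0839, 0.2557, 0.0000], ω = ẑ
J2: z=[0.0000, 0.0000, 1.0000] o=[-0.4891, 0.3299, 0.5000] → [0.2460, 0.7449, -0.0000, 0.0000, 0.0000, 1.0000]
J3: z=[-0.3256, -0.9455, 0.0000] o=[-0.0069, 0.1639, 0.5000] → [-0.3361, 0.1157, 0.2744, -0.3256, -0.9455, 0.0000]
J4: z=[-0.3694, 0.1272, 0.9205] o=[0.1850, -0.4098, 0.6563] → [-0.4292, 0.1387, -0.1914, -0.3694, 0.1272, 0.9205]
q̇ = J⁺·V = [-0.4700, 0.8930, -0.7690, 0.0090]

-0.4700 0.8930 -0.7690 0.0090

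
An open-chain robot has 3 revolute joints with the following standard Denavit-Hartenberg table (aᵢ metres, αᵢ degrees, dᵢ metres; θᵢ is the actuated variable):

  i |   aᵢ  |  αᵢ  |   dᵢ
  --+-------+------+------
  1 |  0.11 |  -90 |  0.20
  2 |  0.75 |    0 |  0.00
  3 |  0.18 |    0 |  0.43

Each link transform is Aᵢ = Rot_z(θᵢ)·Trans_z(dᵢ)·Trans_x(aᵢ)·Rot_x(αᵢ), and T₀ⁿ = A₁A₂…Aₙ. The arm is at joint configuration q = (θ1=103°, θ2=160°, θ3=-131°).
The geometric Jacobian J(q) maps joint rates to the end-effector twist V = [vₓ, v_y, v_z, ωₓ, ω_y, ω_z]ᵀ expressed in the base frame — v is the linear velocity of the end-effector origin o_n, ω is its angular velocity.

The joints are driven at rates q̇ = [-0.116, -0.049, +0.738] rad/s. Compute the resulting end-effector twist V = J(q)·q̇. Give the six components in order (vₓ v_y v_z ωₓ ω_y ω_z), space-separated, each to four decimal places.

-0.0500 -0.0091 -0.1430 -0.6713 -0.1550 -0.1160

o_n = [-0.3206, -0.5229, -0.1438]
J₁: ẑ×o_n = [0.5229, -0.3206, 0.0000], ω = ẑ
J2: z=[-0.9744, -0.2250, 0.0000] o=[-0.0247, 0.1072, 0.2000] → [0.0773, -0.3350, 0.5473, -0.9744, -0.2250, 0.0000]
J3: z=[-0.9744, -0.2250, 0.0000] o=[0.1338, -0.5795, -0.0565] → [0.0196, -0.0850, -0.1574, -0.9744, -0.2250, 0.0000]
V = J·q̇ = [-0.0500, -0.0091, -0.1430, -0.6713, -0.1550, -0.1160]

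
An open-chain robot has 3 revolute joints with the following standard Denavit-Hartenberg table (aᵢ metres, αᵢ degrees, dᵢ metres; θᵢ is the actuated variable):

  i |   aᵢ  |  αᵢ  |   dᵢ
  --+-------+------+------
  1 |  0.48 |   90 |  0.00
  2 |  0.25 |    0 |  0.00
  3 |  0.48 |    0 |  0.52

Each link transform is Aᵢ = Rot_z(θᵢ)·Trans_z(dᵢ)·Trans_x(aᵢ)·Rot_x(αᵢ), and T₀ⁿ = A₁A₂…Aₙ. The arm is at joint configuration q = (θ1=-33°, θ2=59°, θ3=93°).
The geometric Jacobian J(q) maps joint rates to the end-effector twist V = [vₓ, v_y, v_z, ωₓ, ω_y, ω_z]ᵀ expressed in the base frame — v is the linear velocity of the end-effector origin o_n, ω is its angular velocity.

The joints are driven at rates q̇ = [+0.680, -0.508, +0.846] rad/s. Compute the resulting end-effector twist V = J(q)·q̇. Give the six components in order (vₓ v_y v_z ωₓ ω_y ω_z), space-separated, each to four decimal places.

o_n = [-0.1281, -0.5368, 0.4396]
J₁: ẑ×o_n = [0.5368, -0.1281, 0.0000], ω = ẑ
J2: z=[-0.5446, -0.8387, 0.0000] o=[0.4026, -0.2614, 0.0000] → [-0.3687, 0.2394, -0.2951, -0.5446, -0.8387, 0.0000]
J3: z=[-0.5446, -0.8387, 0.0000] o=[0.5105, -0.3316, 0.2143] → [-0.1890, 0.1227, -0.4238, -0.5446, -0.8387, 0.0000]
V = J·q̇ = [0.3925, -0.1049, -0.2087, -0.1841, -0.2835, 0.6800]

0.3925 -0.1049 -0.2087 -0.1841 -0.2835 0.6800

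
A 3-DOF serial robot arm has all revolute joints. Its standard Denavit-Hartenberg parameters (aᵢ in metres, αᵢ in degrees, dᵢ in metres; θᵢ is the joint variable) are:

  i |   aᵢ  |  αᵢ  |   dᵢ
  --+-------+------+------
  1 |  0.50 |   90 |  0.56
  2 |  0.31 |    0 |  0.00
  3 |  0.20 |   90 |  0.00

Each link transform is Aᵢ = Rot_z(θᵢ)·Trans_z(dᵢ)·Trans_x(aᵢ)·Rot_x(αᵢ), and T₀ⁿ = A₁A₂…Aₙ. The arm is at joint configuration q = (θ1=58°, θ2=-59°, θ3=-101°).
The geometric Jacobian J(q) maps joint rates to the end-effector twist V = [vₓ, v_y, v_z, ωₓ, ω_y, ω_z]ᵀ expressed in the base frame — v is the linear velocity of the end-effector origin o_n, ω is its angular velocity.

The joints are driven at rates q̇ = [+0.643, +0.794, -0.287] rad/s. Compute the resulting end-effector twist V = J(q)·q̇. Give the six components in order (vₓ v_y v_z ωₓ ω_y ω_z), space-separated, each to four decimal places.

o_n = [0.2500, 0.4000, 0.2259]
J₁: ẑ×o_n = [-0.4000, 0.2500, 0.0000], ω = ẑ
J2: z=[0.8480, -0.5299, 0.0000] o=[0.2650, 0.4240, 0.5600] → [0.1771, 0.2834, -0.0283, 0.8480, -0.5299, 0.0000]
J3: z=[0.8480, -0.5299, 0.0000] o=[0.3496, 0.5594, 0.2943] → [0.0362, 0.0580, -0.1879, 0.8480, -0.5299, 0.0000]
V = J·q̇ = [-0.1270, 0.3691, 0.0315, 0.4300, -0.2687, 0.6430]

-0.1270 0.3691 0.0315 0.4300 -0.2687 0.6430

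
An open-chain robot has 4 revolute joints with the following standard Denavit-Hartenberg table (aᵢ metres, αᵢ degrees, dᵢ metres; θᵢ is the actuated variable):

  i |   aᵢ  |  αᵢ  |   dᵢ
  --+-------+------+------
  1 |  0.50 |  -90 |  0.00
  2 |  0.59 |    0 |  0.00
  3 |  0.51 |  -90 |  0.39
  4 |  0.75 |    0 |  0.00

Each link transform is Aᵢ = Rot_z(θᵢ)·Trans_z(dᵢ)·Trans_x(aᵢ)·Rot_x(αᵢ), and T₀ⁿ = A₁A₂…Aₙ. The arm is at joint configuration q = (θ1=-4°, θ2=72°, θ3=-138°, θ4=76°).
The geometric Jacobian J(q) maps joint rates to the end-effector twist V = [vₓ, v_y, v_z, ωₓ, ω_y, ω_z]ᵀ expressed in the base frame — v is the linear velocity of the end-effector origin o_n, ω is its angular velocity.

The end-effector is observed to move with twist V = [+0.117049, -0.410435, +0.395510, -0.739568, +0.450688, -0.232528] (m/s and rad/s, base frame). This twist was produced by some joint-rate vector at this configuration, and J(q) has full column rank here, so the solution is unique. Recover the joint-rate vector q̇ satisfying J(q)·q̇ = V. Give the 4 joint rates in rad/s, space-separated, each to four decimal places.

-0.5750 0.2870 0.1110 -0.8420

o_n = [0.9376, -0.4041, 0.0705]
J₁: ẑ×o_n = [0.4041, 0.9376, -0.0000], ω = ẑ
J2: z=[0.0698, 0.9976, 0.0000] o=[0.4988, -0.0349, 0.0000] → [0.0704, -0.0049, -0.4636, 0.0698, 0.9976, 0.0000]
J3: z=[0.0698, 0.9976, 0.0000] o=[0.6807, -0.0476, -0.5611] → [0.6301, -0.0441, -0.2812, 0.0698, 0.9976, 0.0000]
J4: z=[0.9113, -0.0637, -0.4067] o=[0.9148, 0.3270, -0.0952] → [-0.3079, -0.1604, -0.6648, 0.9113, -0.0637, -0.4067]
q̇ = J⁺·V = [-0.5750, 0.2870, 0.1110, -0.8420]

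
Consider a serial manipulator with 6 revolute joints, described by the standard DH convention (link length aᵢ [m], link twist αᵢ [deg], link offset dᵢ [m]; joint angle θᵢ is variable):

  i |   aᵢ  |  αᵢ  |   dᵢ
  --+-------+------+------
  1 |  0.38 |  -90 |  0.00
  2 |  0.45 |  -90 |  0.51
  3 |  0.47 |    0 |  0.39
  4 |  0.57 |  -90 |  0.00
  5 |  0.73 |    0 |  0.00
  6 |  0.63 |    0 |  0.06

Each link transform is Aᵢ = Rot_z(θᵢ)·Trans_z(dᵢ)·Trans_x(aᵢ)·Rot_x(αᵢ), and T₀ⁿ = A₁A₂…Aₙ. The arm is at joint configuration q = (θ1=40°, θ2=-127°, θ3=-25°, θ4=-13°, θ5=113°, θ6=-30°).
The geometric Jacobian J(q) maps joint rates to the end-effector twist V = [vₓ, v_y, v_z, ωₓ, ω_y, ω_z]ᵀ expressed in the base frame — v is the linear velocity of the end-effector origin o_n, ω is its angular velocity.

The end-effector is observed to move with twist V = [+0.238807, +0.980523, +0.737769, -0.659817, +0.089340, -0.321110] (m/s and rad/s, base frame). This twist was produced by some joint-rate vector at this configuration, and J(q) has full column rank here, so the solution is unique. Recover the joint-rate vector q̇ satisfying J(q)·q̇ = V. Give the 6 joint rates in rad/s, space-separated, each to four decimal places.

o_n = [-1.3844, -0.0077, 0.4106]
J₁: ẑ×o_n = [0.0077, -1.3844, 0.0000], ω = ẑ
J2: z=[-0.6428, 0.7660, 0.0000] o=[0.2911, 0.2443, 0.0000] → [0.3145, 0.2639, 1.4454, -0.6428, 0.7660, 0.0000]
J3: z=[0.6118, 0.5134, 0.6018] o=[-0.2442, 0.4609, 0.3594] → [0.3083, -0.7175, 0.2986, 0.6118, 0.5134, 0.6018]
J4: z=[0.6118, 0.5134, 0.6018] o=[-0.3296, 0.6485, 0.9343] → [0.1261, -0.3144, 0.1400, 0.6118, 0.5134, 0.6018]
J5: z=[0.2227, -0.8418, 0.4917] o=[-0.7623, 0.7435, 1.2930] → [1.1122, -0.1094, -0.6910, 0.2227, -0.8418, 0.4917]
J6: z=[0.2227, -0.8418, 0.4917] o=[-0.9569, 0.3510, 0.7091] → [0.4277, -0.1437, -0.4397, 0.2227, -0.8418, 0.4917]
q̇ = J⁺·V = [-0.2510, 0.7660, -0.8730, 0.4730, 0.0890, 0.2580]

-0.2510 0.7660 -0.8730 0.4730 0.0890 0.2580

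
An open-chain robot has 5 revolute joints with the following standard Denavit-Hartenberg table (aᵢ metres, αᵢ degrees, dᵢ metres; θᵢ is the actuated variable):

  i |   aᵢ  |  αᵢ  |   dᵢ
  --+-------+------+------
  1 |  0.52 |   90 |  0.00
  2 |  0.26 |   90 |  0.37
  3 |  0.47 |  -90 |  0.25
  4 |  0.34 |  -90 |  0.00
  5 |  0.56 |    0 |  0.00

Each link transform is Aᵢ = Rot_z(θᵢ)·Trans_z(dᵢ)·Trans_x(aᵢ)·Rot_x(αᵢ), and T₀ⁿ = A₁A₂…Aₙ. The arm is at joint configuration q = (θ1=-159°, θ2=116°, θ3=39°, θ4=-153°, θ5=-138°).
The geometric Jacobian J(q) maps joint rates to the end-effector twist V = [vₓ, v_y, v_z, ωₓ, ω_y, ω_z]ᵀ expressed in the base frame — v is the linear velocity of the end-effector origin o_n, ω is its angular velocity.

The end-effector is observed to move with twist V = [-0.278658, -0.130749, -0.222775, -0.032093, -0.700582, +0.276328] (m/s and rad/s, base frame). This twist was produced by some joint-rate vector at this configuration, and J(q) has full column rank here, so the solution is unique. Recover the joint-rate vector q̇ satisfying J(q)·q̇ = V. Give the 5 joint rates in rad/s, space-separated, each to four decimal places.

0.2230 -0.1930 0.9460 -0.3020 -0.7520

o_n = [-0.8435, 0.7470, 0.4919]
J₁: ẑ×o_n = [-0.7470, -0.8435, 0.0000], ω = ẑ
J2: z=[-0.3584, 0.9336, 0.0000] o=[-0.4855, -0.1864, 0.0000] → [0.4592, 0.1763, -0.0002, -0.3584, 0.9336, 0.0000]
J3: z=[-0.8391, -0.3221, 0.4384] o=[-0.5117, 0.1999, 0.2337] → [-0.3230, 0.0712, -0.5660, -0.8391, -0.3221, 0.4384]
J4: z=[-0.5361, 0.6267, -0.5656] o=[-0.6779, 0.4529, 0.6716] → [0.0537, -0.0027, -0.0539, -0.5361, 0.6267, -0.5656]
J5: z=[-0.7056, 0.0352, 0.7077] o=[-0.8355, 0.1882, 0.5276] → [-0.3967, -0.0309, -0.3940, -0.7056, 0.0352, 0.7077]
q̇ = J⁺·V = [0.2230, -0.1930, 0.9460, -0.3020, -0.7520]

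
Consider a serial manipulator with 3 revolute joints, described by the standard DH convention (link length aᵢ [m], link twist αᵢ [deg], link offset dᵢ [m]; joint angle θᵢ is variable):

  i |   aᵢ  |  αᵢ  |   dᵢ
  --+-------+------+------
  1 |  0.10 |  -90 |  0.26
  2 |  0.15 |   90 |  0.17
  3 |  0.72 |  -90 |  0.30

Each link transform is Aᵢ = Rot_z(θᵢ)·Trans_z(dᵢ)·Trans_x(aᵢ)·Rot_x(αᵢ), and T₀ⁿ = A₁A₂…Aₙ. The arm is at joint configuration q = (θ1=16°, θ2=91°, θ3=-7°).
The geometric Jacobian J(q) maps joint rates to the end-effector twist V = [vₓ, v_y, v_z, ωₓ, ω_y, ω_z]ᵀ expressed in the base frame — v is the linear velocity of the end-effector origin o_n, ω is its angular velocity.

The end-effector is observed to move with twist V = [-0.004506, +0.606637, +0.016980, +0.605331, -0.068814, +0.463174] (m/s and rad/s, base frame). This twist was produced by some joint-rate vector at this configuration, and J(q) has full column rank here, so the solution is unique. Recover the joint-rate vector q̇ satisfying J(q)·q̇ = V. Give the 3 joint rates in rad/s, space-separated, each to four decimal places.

0.4730 -0.2330 0.5630

o_n = [0.3473, 0.1852, -0.6097]
J₁: ẑ×o_n = [-0.1852, 0.3473, 0.0000], ω = ẑ
J2: z=[-0.2756, 0.9613, 0.0000] o=[0.0961, 0.0276, 0.2600] → [-0.8360, -0.2397, -0.2849, -0.2756, 0.9613, 0.0000]
J3: z=[0.9611, 0.2756, -0.0175] o=[0.0468, 0.1903, 0.1100] → [-0.1985, 0.6865, -0.0877, 0.9611, 0.2756, -0.0175]
q̇ = J⁺·V = [0.4730, -0.2330, 0.5630]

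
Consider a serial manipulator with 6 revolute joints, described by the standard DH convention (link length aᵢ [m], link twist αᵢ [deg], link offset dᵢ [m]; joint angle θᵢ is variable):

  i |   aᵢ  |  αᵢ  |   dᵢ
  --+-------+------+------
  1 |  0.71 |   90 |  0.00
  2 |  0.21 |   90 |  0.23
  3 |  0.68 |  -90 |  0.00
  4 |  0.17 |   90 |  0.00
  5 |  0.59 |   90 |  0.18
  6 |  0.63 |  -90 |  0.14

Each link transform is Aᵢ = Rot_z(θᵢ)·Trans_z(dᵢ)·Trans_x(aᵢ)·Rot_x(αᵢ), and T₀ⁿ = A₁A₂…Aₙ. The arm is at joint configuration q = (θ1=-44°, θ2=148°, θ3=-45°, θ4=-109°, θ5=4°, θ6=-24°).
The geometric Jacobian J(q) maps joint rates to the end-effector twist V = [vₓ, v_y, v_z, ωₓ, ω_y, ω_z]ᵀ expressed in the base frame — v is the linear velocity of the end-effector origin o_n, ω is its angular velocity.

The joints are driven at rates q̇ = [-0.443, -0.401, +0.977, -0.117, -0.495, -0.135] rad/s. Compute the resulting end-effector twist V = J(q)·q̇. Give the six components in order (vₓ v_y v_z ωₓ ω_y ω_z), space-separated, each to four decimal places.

o_n = [0.7889, -0.7145, 1.3050]
J₁: ẑ×o_n = [0.7145, 0.7889, -0.0000], ω = ẑ
J2: z=[-0.6947, -0.7193, 0.0000] o=[0.5107, -0.4932, 0.0000] → [-0.9387, 0.9065, 0.3538, -0.6947, -0.7193, 0.0000]
J3: z=[0.3812, -0.3681, 0.8480] o=[0.2229, -0.5349, 0.1113] → [-0.2871, 0.0250, 0.1399, 0.3812, -0.3681, 0.8480]
J4: z=[-0.9226, -0.0921, 0.3747] o=[0.2635, 0.0942, 0.3661] → [0.2166, 1.0630, 0.7944, -0.9226, -0.0921, 0.3747]
J5: z=[-0.1807, -0.7550, -0.6304] o=[0.3215, -0.0162, 0.4817] → [-1.0618, -0.1459, 0.4790, -0.1807, -0.7550, -0.6304]
J6: z=[0.9441, 0.0466, -0.3264] o=[0.4517, -0.5380, 0.7837] → [-0.0333, -0.6021, -0.1823, 0.9441, 0.0466, -0.3264]
V = J·q̇ = [0.2841, -0.6594, -0.3106, 0.7209, 0.3070, 0.6978]

0.2841 -0.6594 -0.3106 0.7209 0.3070 0.6978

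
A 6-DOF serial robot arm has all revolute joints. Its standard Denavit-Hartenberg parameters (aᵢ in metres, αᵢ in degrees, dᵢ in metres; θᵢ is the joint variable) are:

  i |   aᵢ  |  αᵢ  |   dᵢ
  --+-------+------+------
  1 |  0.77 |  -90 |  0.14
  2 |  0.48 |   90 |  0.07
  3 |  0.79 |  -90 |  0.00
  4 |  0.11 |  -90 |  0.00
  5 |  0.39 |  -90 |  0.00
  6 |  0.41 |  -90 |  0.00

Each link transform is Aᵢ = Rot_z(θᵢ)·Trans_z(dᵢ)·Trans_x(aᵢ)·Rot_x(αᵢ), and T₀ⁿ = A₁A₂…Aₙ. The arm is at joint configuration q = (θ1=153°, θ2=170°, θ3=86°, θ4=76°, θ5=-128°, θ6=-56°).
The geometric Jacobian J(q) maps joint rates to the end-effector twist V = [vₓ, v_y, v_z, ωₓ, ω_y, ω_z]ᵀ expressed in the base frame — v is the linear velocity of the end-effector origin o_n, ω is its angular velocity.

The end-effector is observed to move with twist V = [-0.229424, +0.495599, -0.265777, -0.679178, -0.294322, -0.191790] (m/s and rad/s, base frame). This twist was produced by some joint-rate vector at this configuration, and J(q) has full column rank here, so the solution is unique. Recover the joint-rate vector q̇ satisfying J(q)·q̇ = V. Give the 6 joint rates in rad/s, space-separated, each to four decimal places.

-0.3910 0.2270 0.3230 0.1320 -0.1930 0.6330

o_n = [-0.9218, -0.0888, -0.0418]
J₁: ẑ×o_n = [0.0888, -0.9218, 0.0000], ω = ẑ
J2: z=[-0.4540, -0.8910, 0.0000] o=[-0.6861, 0.3496, 0.1400] → [0.1620, -0.0825, -0.0110, -0.4540, -0.8910, 0.0000]
J3: z=[-0.1547, 0.0788, -0.9848] o=[-0.2967, 0.0726, 0.0566] → [-0.1667, 0.6004, 0.0743, -0.1547, 0.0788, -0.9848]
J4: z=[-0.9070, 0.3839, 0.1732] o=[-0.6061, -0.6542, 0.0471] → [-0.1321, -0.1353, -0.3916, -0.9070, 0.3839, 0.1732]
J5: z=[0.4175, 0.8736, 0.2500] o=[-0.6000, -0.6871, 0.1519] → [-0.3188, 0.0004, 0.5309, 0.4175, 0.8736, 0.2500]
J6: z=[-0.5148, 0.0007, 0.8573] o=[-0.8920, -0.4973, -0.0236] → [-0.3502, -0.0349, -0.2103, -0.5148, 0.0007, 0.8573]
q̇ = J⁺·V = [-0.3910, 0.2270, 0.3230, 0.1320, -0.1930, 0.6330]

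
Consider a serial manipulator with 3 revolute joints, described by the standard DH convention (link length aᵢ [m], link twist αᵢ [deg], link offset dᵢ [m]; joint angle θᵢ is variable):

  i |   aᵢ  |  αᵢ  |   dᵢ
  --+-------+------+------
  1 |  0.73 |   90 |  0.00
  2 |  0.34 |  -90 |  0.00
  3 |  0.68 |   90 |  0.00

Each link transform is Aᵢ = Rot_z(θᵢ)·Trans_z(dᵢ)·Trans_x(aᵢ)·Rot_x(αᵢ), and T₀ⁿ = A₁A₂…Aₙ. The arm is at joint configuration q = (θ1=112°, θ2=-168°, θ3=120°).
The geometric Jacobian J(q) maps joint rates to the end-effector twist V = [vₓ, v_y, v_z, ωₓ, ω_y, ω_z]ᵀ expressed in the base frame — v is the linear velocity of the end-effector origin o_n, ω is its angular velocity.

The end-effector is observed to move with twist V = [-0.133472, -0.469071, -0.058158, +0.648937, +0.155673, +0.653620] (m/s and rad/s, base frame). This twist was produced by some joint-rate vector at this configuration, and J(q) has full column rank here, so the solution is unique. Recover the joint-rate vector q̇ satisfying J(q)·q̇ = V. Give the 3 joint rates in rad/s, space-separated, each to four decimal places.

o_n = [-0.8195, 0.4562, -0.0000]
J₁: ẑ×o_n = [-0.4562, -0.8195, 0.0000], ω = ẑ
J2: z=[0.9272, 0.3746, 0.0000] o=[-0.2735, 0.6768, 0.0000] → [-0.0000, 0.0000, -0.0000, 0.9272, 0.3746, 0.0000]
J3: z=[-0.0779, 0.1928, -0.9781] o=[-0.1489, 0.3685, -0.0707] → [0.0995, 0.6615, 0.1224, -0.0779, 0.1928, -0.9781]
q̇ = J⁺·V = [0.1890, 0.6600, -0.4750]

0.1890 0.6600 -0.4750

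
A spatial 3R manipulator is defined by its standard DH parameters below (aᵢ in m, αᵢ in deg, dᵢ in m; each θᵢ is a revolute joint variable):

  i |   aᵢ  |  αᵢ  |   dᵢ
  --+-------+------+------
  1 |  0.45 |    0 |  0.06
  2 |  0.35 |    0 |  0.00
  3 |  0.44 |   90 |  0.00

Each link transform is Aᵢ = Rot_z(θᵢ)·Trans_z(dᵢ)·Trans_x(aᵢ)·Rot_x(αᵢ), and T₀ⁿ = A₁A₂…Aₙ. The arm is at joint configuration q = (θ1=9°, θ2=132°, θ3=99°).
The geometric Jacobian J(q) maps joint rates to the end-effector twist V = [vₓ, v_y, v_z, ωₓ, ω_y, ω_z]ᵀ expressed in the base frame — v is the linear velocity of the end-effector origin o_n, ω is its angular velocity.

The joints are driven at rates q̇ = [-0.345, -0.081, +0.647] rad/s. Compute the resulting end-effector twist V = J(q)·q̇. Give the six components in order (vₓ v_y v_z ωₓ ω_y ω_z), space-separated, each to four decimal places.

o_n = [-0.0475, -0.0904, 0.0600]
J₁: ẑ×o_n = [0.0904, -0.0475, 0.0000], ω = ẑ
J2: z=[0.0000, 0.0000, 1.0000] o=[0.4445, 0.0704, 0.0600] → [0.1608, -0.4920, 0.0000, 0.0000, 0.0000, 1.0000]
J3: z=[0.0000, 0.0000, 1.0000] o=[0.1725, 0.2907, 0.0600] → [0.3811, -0.2200, 0.0000, 0.0000, 0.0000, 1.0000]
V = J·q̇ = [0.2023, -0.0861, 0.0000, 0.0000, 0.0000, 0.2210]

0.2023 -0.0861 0.0000 0.0000 0.0000 0.2210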